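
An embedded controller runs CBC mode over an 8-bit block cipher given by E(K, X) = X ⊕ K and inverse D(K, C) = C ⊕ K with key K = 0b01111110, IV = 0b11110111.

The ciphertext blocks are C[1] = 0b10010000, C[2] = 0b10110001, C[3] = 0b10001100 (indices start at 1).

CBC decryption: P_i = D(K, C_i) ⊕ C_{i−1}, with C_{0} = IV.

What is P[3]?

P[3]: D(K, 0b10001100) = 0b11110010; 0b11110010 ⊕ 0b10110001 = 0b01000011.

P[3] = 0b01000011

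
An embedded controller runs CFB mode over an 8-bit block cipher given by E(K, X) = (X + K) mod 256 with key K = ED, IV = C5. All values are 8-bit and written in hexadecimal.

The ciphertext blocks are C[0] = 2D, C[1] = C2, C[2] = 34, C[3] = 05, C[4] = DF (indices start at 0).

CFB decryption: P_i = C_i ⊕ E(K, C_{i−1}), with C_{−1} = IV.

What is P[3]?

P[3] = 24

P[3]: E(K, 34) = 21; 05 ⊕ 21 = 24.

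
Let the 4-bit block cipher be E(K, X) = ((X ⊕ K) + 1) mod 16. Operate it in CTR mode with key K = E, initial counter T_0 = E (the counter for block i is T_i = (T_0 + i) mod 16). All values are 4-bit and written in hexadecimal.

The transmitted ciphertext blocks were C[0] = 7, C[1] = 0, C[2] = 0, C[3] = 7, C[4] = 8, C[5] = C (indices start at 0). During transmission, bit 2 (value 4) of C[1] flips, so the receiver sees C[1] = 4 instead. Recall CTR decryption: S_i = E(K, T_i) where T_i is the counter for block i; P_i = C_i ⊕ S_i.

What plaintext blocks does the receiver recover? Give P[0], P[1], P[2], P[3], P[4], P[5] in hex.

Only C[1] changed, to 4. In CTR, a change in C_i flips the same bit in P_i only; the keystream is unaffected. Decrypting the received ciphertext:
P[0]: T = E, S = E(K, T) = 1; 7 ⊕ 1 = 6.
P[1]: T = F, S = E(K, T) = 2; 4 ⊕ 2 = 6.
P[2]: T = 0, S = E(K, T) = F; 0 ⊕ F = F.
P[3]: T = 1, S = E(K, T) = 0; 7 ⊕ 0 = 7.
P[4]: T = 2, S = E(K, T) = D; 8 ⊕ D = 5.
P[5]: T = 3, S = E(K, T) = E; C ⊕ E = 2.
Blocks that differ from the original plaintext: P[1].

P[0] = 6, P[1] = 6, P[2] = F, P[3] = 7, P[4] = 5, P[5] = 2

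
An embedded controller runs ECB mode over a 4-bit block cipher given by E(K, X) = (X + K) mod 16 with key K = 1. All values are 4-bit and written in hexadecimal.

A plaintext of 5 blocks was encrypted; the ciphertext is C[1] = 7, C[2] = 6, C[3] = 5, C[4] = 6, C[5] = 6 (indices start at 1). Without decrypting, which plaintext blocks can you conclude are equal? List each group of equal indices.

ECB encrypts each block independently with the same key, so equal ciphertext blocks imply equal plaintext blocks.
C[2] = C[4] = C[5] = 6, so P[2] = P[4] = P[5].

P[2] = P[4] = P[5]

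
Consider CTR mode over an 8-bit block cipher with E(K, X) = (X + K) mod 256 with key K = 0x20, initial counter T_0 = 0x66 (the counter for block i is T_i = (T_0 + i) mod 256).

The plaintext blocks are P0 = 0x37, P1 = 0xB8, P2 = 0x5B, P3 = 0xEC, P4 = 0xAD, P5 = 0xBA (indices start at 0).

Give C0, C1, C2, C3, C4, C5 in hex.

CTR encryption: S_i = E(K, T_i) where T_i is the counter for block i; C_i = P_i ⊕ S_i.
C0: T = 0x66, S = E(K, T) = 0x86; 0x37 ⊕ 0x86 = 0xB1.
C1: T = 0x67, S = E(K, T) = 0x87; 0xB8 ⊕ 0x87 = 0x3F.
C2: T = 0x68, S = E(K, T) = 0x88; 0x5B ⊕ 0x88 = 0xD3.
C3: T = 0x69, S = E(K, T) = 0x89; 0xEC ⊕ 0x89 = 0x65.
C4: T = 0x6A, S = E(K, T) = 0x8A; 0xAD ⊕ 0x8A = 0x27.
C5: T = 0x6B, S = E(K, T) = 0x8B; 0xBA ⊕ 0x8B = 0x31.

C0 = 0xB1, C1 = 0x3F, C2 = 0xD3, C3 = 0x65, C4 = 0x27, C5 = 0x31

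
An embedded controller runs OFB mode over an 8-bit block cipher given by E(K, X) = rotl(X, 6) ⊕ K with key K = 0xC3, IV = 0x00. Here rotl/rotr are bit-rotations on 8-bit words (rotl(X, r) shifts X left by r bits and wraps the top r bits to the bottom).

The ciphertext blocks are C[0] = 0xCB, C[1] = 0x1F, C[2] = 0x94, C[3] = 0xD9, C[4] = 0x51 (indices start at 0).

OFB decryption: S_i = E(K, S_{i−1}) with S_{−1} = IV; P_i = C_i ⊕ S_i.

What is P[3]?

P[0]: S = E(K, 0x00) = 0xC3; 0xCB ⊕ 0xC3 = 0x08.
P[1]: S = E(K, 0xC3) = 0x33; 0x1F ⊕ 0x33 = 0x2C.
P[2]: S = E(K, 0x33) = 0x0F; 0x94 ⊕ 0x0F = 0x9B.
P[3]: S = E(K, 0x0F) = 0x00; 0xD9 ⊕ 0x00 = 0xD9.

P[3] = 0xD9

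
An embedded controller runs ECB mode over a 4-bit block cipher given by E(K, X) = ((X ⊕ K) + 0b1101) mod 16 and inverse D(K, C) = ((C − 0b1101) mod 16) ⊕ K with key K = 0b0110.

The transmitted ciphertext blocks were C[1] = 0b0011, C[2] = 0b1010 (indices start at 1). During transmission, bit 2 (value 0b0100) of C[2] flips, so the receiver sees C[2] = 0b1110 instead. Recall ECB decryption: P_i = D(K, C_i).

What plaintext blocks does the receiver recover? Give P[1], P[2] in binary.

Only C[2] changed, to 0b1110. In ECB, a change in C_i affects only P_i. Decrypting the received ciphertext:
P[1]: D(K, 0b0011) = 0b0000.
P[2]: D(K, 0b1110) = 0b0111.
Blocks that differ from the original plaintext: P[2].

P[1] = 0b0000, P[2] = 0b0111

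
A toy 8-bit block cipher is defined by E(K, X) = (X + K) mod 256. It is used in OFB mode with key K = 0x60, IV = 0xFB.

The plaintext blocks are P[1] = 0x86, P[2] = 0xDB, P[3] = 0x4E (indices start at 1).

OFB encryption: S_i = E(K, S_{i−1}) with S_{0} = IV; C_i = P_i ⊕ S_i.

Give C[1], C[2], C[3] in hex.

C[1] = 0xDD, C[2] = 0x60, C[3] = 0x55

C[1]: S = E(K, 0xFB) = 0x5B; 0x86 ⊕ 0x5B = 0xDD.
C[2]: S = E(K, 0x5B) = 0xBB; 0xDB ⊕ 0xBB = 0x60.
C[3]: S = E(K, 0xBB) = 0x1B; 0x4E ⊕ 0x1B = 0x55.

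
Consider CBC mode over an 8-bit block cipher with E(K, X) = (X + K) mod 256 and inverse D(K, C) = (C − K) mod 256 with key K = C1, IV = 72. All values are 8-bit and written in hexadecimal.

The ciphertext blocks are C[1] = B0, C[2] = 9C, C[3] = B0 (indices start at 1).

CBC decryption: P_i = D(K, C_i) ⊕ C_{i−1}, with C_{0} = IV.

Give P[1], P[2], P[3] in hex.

P[1]: D(K, B0) = EF; EF ⊕ 72 = 9D.
P[2]: D(K, 9C) = DB; DB ⊕ B0 = 6B.
P[3]: D(K, B0) = EF; EF ⊕ 9C = 73.

P[1] = 9D, P[2] = 6B, P[3] = 73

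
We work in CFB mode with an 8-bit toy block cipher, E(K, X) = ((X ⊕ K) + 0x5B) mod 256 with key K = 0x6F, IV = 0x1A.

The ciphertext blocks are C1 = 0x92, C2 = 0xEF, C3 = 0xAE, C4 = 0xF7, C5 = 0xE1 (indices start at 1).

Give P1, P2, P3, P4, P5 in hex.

CFB decryption: P_i = C_i ⊕ E(K, C_{i−1}), with C_{0} = IV.
P1: E(K, 0x1A) = 0xD0; 0x92 ⊕ 0xD0 = 0x42.
P2: E(K, 0x92) = 0x58; 0xEF ⊕ 0x58 = 0xB7.
P3: E(K, 0xEF) = 0xDB; 0xAE ⊕ 0xDB = 0x75.
P4: E(K, 0xAE) = 0x1C; 0xF7 ⊕ 0x1C = 0xEB.
P5: E(K, 0xF7) = 0xF3; 0xE1 ⊕ 0xF3 = 0x12.

P1 = 0x42, P2 = 0xB7, P3 = 0x75, P4 = 0xEB, P5 = 0x12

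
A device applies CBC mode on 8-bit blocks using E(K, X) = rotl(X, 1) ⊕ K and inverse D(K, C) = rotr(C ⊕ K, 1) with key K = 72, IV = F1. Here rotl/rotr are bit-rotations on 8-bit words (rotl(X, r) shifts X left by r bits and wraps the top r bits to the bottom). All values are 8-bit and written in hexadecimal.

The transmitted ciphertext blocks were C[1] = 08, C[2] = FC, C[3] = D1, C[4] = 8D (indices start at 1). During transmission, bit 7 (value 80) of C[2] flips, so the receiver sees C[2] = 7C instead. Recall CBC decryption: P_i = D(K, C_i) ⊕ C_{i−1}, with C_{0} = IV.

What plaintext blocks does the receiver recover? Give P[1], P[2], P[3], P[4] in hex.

Only C[2] changed, to 7C. In CBC, a change in C_i garbles P_i and flips the same bit in P_{i+1}. Decrypting the received ciphertext:
P[1]: D(K, 08) = 3D; 3D ⊕ F1 = CC.
P[2]: D(K, 7C) = 07; 07 ⊕ 08 = 0F.
P[3]: D(K, D1) = D1; D1 ⊕ 7C = AD.
P[4]: D(K, 8D) = FF; FF ⊕ D1 = 2E.
Blocks that differ from the original plaintext: P[2], P[3].

P[1] = CC, P[2] = 0F, P[3] = AD, P[4] = 2E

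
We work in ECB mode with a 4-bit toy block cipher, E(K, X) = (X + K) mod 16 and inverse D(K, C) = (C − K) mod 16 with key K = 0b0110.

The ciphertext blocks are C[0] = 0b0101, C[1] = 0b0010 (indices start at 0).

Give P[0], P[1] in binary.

ECB decryption: P_i = D(K, C_i).
P[0]: D(K, 0b0101) = 0b1111.
P[1]: D(K, 0b0010) = 0b1100.

P[0] = 0b1111, P[1] = 0b1100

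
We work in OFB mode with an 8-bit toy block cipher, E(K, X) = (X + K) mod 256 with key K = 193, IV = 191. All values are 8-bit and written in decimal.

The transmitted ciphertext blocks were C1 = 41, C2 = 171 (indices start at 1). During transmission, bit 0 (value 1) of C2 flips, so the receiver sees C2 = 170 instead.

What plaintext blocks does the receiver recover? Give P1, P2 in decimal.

OFB decryption: S_i = E(K, S_{i−1}) with S_{0} = IV; P_i = C_i ⊕ S_i.
Only C2 changed, to 170. In OFB, a change in C_i flips the same bit in P_i only; the keystream is unaffected. Decrypting the received ciphertext:
P1: S = E(K, 191) = 128; 41 ⊕ 128 = 169.
P2: S = E(K, 128) = 65; 170 ⊕ 65 = 235.
Blocks that differ from the original plaintext: P2.

P1 = 169, P2 = 235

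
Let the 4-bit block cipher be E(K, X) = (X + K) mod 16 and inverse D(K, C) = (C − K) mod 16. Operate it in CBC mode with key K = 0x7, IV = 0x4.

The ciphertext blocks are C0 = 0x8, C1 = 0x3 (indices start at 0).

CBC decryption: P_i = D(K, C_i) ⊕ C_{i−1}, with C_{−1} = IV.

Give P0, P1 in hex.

P0: D(K, 0x8) = 0x1; 0x1 ⊕ 0x4 = 0x5.
P1: D(K, 0x3) = 0xC; 0xC ⊕ 0x8 = 0x4.

P0 = 0x5, P1 = 0x4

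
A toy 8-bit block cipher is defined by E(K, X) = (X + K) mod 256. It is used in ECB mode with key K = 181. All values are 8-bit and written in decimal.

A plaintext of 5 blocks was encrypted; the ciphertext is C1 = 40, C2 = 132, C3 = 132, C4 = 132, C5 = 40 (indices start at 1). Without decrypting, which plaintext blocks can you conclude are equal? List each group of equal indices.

ECB encrypts each block independently with the same key, so equal ciphertext blocks imply equal plaintext blocks.
C1 = C5 = 40, so P1 = P5.
C2 = C3 = C4 = 132, so P2 = P3 = P4.

P1 = P5; P2 = P3 = P4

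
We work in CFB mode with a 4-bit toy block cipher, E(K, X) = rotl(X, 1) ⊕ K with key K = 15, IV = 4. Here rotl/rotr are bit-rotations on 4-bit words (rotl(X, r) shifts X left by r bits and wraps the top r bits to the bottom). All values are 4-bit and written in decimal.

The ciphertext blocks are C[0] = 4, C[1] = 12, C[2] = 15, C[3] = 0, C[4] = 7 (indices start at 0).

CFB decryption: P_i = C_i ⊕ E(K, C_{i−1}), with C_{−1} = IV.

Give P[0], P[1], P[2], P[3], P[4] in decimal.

P[0]: E(K, 4) = 7; 4 ⊕ 7 = 3.
P[1]: E(K, 4) = 7; 12 ⊕ 7 = 11.
P[2]: E(K, 12) = 6; 15 ⊕ 6 = 9.
P[3]: E(K, 15) = 0; 0 ⊕ 0 = 0.
P[4]: E(K, 0) = 15; 7 ⊕ 15 = 8.

P[0] = 3, P[1] = 11, P[2] = 9, P[3] = 0, P[4] = 8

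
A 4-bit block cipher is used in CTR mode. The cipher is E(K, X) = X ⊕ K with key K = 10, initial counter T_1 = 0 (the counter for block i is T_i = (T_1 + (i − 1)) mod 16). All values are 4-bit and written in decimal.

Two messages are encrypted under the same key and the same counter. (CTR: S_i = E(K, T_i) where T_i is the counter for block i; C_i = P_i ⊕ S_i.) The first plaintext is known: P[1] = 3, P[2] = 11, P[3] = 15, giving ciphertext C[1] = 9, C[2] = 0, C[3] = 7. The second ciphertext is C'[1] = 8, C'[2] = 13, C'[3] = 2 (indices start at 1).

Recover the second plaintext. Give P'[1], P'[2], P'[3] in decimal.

In CTR with a reused counter, both messages share the same keystream S_i, so C_i ⊕ C'_i = P_i ⊕ P'_i and thus P'_i = P_i ⊕ C_i ⊕ C'_i.
P'[1]: 3 ⊕ 9 ⊕ 8 = 2.
P'[2]: 11 ⊕ 0 ⊕ 13 = 6.
P'[3]: 15 ⊕ 7 ⊕ 2 = 10.

P'[1] = 2, P'[2] = 6, P'[3] = 10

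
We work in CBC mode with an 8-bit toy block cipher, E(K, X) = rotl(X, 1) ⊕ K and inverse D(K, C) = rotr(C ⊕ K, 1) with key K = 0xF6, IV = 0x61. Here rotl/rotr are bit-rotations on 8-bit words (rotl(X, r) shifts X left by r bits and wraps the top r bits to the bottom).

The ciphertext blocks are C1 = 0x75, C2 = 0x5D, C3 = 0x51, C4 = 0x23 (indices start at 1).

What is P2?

P2 = 0xA0

CBC decryption: P_i = D(K, C_i) ⊕ C_{i−1}, with C_{0} = IV.
P2: D(K, 0x5D) = 0xD5; 0xD5 ⊕ 0x75 = 0xA0.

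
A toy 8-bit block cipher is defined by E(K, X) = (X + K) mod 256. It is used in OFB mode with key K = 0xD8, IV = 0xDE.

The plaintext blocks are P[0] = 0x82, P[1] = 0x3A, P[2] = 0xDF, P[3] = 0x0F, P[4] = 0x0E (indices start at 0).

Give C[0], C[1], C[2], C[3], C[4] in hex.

OFB encryption: S_i = E(K, S_{i−1}) with S_{−1} = IV; C_i = P_i ⊕ S_i.
C[0]: S = E(K, 0xDE) = 0xB6; 0x82 ⊕ 0xB6 = 0x34.
C[1]: S = E(K, 0xB6) = 0x8E; 0x3A ⊕ 0x8E = 0xB4.
C[2]: S = E(K, 0x8E) = 0x66; 0xDF ⊕ 0x66 = 0xB9.
C[3]: S = E(K, 0x66) = 0x3E; 0x0F ⊕ 0x3E = 0x31.
C[4]: S = E(K, 0x3E) = 0x16; 0x0E ⊕ 0x16 = 0x18.

C[0] = 0x34, C[1] = 0xB4, C[2] = 0xB9, C[3] = 0x31, C[4] = 0x18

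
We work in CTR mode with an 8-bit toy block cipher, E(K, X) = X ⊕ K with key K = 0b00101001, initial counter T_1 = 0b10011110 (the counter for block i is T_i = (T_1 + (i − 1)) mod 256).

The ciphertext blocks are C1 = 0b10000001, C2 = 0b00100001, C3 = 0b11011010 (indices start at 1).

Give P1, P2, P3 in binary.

CTR decryption: S_i = E(K, T_i) where T_i is the counter for block i; P_i = C_i ⊕ S_i.
P1: T = 0b10011110, S = E(K, T) = 0b10110111; 0b10000001 ⊕ 0b10110111 = 0b00110110.
P2: T = 0b10011111, S = E(K, T) = 0b10110110; 0b00100001 ⊕ 0b10110110 = 0b10010111.
P3: T = 0b10100000, S = E(K, T) = 0b10001001; 0b11011010 ⊕ 0b10001001 = 0b01010011.

P1 = 0b00110110, P2 = 0b10010111, P3 = 0b01010011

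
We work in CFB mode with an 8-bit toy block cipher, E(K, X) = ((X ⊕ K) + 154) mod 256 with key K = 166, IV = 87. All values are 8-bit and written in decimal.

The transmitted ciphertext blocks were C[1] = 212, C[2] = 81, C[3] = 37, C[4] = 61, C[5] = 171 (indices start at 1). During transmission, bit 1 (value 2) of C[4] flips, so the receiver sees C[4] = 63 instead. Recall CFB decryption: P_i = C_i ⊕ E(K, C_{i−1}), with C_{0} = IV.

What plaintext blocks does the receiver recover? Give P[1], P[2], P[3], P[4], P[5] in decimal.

Only C[4] changed, to 63. In CFB, a change in C_i flips the same bit in P_i and garbles P_{i+1}. Decrypting the received ciphertext:
P[1]: E(K, 87) = 139; 212 ⊕ 139 = 95.
P[2]: E(K, 212) = 12; 81 ⊕ 12 = 93.
P[3]: E(K, 81) = 145; 37 ⊕ 145 = 180.
P[4]: E(K, 37) = 29; 63 ⊕ 29 = 34.
P[5]: E(K, 63) = 51; 171 ⊕ 51 = 152.
Blocks that differ from the original plaintext: P[4], P[5].

P[1] = 95, P[2] = 93, P[3] = 180, P[4] = 34, P[5] = 152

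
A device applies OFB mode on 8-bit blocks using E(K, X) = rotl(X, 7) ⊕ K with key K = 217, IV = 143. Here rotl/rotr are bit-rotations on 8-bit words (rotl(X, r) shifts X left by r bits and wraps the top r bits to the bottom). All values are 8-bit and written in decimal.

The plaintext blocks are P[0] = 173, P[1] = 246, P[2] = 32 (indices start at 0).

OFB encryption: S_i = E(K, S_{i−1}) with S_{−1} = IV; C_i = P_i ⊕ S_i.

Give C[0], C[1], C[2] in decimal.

C[0]: S = E(K, 143) = 30; 173 ⊕ 30 = 179.
C[1]: S = E(K, 30) = 214; 246 ⊕ 214 = 32.
C[2]: S = E(K, 214) = 178; 32 ⊕ 178 = 146.

C[0] = 179, C[1] = 32, C[2] = 146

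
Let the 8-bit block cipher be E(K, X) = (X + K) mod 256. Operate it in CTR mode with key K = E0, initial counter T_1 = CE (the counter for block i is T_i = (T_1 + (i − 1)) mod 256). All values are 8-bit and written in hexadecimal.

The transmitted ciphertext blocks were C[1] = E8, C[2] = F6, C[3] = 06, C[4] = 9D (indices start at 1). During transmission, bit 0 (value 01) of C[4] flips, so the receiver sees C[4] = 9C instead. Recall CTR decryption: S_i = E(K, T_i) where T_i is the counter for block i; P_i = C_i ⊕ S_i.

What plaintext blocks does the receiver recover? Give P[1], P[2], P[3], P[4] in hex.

Only C[4] changed, to 9C. In CTR, a change in C_i flips the same bit in P_i only; the keystream is unaffected. Decrypting the received ciphertext:
P[1]: T = CE, S = E(K, T) = AE; E8 ⊕ AE = 46.
P[2]: T = CF, S = E(K, T) = AF; F6 ⊕ AF = 59.
P[3]: T = D0, S = E(K, T) = B0; 06 ⊕ B0 = B6.
P[4]: T = D1, S = E(K, T) = B1; 9C ⊕ B1 = 2D.
Blocks that differ from the original plaintext: P[4].

P[1] = 46, P[2] = 59, P[3] = B6, P[4] = 2D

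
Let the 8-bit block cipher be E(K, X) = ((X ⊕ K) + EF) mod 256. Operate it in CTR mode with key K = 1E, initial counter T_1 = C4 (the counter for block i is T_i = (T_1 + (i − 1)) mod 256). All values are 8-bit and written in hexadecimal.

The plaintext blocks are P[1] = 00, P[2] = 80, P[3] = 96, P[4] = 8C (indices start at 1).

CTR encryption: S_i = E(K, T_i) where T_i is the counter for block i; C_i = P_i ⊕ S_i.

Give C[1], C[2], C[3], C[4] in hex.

C[1]: T = C4, S = E(K, T) = C9; 00 ⊕ C9 = C9.
C[2]: T = C5, S = E(K, T) = CA; 80 ⊕ CA = 4A.
C[3]: T = C6, S = E(K, T) = C7; 96 ⊕ C7 = 51.
C[4]: T = C7, S = E(K, T) = C8; 8C ⊕ C8 = 44.

C[1] = C9, C[2] = 4A, C[3] = 51, C[4] = 44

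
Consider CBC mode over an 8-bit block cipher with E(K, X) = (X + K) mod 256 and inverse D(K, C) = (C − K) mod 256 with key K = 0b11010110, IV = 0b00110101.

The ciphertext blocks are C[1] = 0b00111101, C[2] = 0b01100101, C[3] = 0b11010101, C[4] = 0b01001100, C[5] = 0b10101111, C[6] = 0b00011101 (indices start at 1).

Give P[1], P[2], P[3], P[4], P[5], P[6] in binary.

P[1] = 0b01010010, P[2] = 0b10110010, P[3] = 0b10011010, P[4] = 0b10100011, P[5] = 0b10010101, P[6] = 0b11101000

CBC decryption: P_i = D(K, C_i) ⊕ C_{i−1}, with C_{0} = IV.
P[1]: D(K, 0b00111101) = 0b01100111; 0b01100111 ⊕ 0b00110101 = 0b01010010.
P[2]: D(K, 0b01100101) = 0b10001111; 0b10001111 ⊕ 0b00111101 = 0b10110010.
P[3]: D(K, 0b11010101) = 0b11111111; 0b11111111 ⊕ 0b01100101 = 0b10011010.
P[4]: D(K, 0b01001100) = 0b01110110; 0b01110110 ⊕ 0b11010101 = 0b10100011.
P[5]: D(K, 0b10101111) = 0b11011001; 0b11011001 ⊕ 0b01001100 = 0b10010101.
P[6]: D(K, 0b00011101) = 0b01000111; 0b01000111 ⊕ 0b10101111 = 0b11101000.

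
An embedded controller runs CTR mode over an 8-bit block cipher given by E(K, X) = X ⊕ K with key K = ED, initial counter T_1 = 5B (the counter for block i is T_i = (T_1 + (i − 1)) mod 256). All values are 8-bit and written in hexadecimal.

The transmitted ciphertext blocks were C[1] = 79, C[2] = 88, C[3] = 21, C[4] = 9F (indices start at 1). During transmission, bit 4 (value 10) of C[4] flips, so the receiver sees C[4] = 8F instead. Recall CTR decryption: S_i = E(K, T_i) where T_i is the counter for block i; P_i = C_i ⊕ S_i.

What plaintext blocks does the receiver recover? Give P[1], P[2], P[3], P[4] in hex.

P[1] = CF, P[2] = 39, P[3] = 91, P[4] = 3C

Only C[4] changed, to 8F. In CTR, a change in C_i flips the same bit in P_i only; the keystream is unaffected. Decrypting the received ciphertext:
P[1]: T = 5B, S = E(K, T) = B6; 79 ⊕ B6 = CF.
P[2]: T = 5C, S = E(K, T) = B1; 88 ⊕ B1 = 39.
P[3]: T = 5D, S = E(K, T) = B0; 21 ⊕ B0 = 91.
P[4]: T = 5E, S = E(K, T) = B3; 8F ⊕ B3 = 3C.
Blocks that differ from the original plaintext: P[4].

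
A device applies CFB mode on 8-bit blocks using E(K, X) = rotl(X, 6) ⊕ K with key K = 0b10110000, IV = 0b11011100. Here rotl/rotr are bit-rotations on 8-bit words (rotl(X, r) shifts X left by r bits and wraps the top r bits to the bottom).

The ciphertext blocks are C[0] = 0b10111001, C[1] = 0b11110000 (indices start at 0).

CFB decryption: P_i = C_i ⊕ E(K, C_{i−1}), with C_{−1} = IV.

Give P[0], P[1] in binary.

P[0]: E(K, 0b11011100) = 0b10000111; 0b10111001 ⊕ 0b10000111 = 0b00111110.
P[1]: E(K, 0b10111001) = 0b11011110; 0b11110000 ⊕ 0b11011110 = 0b00101110.

P[0] = 0b00111110, P[1] = 0b00101110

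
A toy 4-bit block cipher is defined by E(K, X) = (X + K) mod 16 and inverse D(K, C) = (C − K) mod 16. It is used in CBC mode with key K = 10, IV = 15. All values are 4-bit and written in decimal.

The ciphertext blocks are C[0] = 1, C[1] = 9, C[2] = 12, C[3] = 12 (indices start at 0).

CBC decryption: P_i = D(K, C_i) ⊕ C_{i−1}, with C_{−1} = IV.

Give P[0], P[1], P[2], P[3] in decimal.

P[0] = 8, P[1] = 14, P[2] = 11, P[3] = 14

P[0]: D(K, 1) = 7; 7 ⊕ 15 = 8.
P[1]: D(K, 9) = 15; 15 ⊕ 1 = 14.
P[2]: D(K, 12) = 2; 2 ⊕ 9 = 11.
P[3]: D(K, 12) = 2; 2 ⊕ 12 = 14.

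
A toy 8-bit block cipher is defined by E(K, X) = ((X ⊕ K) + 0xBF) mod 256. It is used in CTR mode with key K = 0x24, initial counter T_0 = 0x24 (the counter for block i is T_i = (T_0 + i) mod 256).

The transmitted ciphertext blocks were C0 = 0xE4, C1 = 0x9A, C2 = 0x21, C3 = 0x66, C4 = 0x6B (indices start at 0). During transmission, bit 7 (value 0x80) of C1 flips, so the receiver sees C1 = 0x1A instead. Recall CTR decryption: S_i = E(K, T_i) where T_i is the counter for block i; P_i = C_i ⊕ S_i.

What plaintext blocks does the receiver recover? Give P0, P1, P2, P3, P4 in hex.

P0 = 0x5B, P1 = 0xDA, P2 = 0xE0, P3 = 0xA4, P4 = 0xA0

Only C1 changed, to 0x1A. In CTR, a change in C_i flips the same bit in P_i only; the keystream is unaffected. Decrypting the received ciphertext:
P0: T = 0x24, S = E(K, T) = 0xBF; 0xE4 ⊕ 0xBF = 0x5B.
P1: T = 0x25, S = E(K, T) = 0xC0; 0x1A ⊕ 0xC0 = 0xDA.
P2: T = 0x26, S = E(K, T) = 0xC1; 0x21 ⊕ 0xC1 = 0xE0.
P3: T = 0x27, S = E(K, T) = 0xC2; 0x66 ⊕ 0xC2 = 0xA4.
P4: T = 0x28, S = E(K, T) = 0xCB; 0x6B ⊕ 0xCB = 0xA0.
Blocks that differ from the original plaintext: P1.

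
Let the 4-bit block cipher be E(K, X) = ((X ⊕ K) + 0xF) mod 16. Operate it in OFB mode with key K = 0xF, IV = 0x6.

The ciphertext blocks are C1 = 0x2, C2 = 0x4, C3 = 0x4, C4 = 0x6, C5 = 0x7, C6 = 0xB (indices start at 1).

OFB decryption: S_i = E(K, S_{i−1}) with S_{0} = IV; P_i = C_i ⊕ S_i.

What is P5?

P1: S = E(K, 0x6) = 0x8; 0x2 ⊕ 0x8 = 0xA.
P2: S = E(K, 0x8) = 0x6; 0x4 ⊕ 0x6 = 0x2.
P3: S = E(K, 0x6) = 0x8; 0x4 ⊕ 0x8 = 0xC.
P4: S = E(K, 0x8) = 0x6; 0x6 ⊕ 0x6 = 0x0.
P5: S = E(K, 0x6) = 0x8; 0x7 ⊕ 0x8 = 0xF.

P5 = 0xF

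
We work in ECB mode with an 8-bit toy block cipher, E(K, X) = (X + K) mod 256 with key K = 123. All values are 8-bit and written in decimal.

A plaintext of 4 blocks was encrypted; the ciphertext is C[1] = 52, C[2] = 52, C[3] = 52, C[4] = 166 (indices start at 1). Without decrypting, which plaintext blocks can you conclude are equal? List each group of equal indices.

ECB encrypts each block independently with the same key, so equal ciphertext blocks imply equal plaintext blocks.
C[1] = C[2] = C[3] = 52, so P[1] = P[2] = P[3].

P[1] = P[2] = P[3]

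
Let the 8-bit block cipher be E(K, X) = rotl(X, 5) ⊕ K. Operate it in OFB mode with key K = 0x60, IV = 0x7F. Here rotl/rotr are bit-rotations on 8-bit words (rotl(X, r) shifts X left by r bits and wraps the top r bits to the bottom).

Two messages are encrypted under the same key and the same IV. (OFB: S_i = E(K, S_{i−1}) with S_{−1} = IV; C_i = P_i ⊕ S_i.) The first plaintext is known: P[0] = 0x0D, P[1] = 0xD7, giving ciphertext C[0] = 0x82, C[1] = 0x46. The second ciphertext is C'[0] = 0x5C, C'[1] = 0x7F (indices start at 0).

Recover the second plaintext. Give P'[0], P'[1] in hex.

In OFB with a reused IV, both messages share the same keystream S_i, so C_i ⊕ C'_i = P_i ⊕ P'_i and thus P'_i = P_i ⊕ C_i ⊕ C'_i.
P'[0]: 0x0D ⊕ 0x82 ⊕ 0x5C = 0xD3.
P'[1]: 0xD7 ⊕ 0x46 ⊕ 0x7F = 0xEE.

P'[0] = 0xD3, P'[1] = 0xEE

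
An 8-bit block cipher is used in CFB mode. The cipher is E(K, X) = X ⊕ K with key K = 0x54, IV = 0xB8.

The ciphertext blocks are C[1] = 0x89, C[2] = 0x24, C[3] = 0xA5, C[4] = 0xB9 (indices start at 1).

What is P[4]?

P[4] = 0x48

CFB decryption: P_i = C_i ⊕ E(K, C_{i−1}), with C_{0} = IV.
P[4]: E(K, 0xA5) = 0xF1; 0xB9 ⊕ 0xF1 = 0x48.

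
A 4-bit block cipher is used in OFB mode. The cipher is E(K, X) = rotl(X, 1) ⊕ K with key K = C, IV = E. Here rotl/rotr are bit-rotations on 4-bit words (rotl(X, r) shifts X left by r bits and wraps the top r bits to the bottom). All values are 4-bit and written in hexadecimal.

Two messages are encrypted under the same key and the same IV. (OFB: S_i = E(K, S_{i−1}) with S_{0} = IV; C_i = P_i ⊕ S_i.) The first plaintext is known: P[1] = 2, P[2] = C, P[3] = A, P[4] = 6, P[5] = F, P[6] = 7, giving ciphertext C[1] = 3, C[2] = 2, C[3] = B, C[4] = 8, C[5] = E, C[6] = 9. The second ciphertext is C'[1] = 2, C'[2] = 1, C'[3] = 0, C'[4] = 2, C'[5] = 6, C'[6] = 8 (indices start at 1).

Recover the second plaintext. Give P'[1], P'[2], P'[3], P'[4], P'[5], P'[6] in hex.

In OFB with a reused IV, both messages share the same keystream S_i, so C_i ⊕ C'_i = P_i ⊕ P'_i and thus P'_i = P_i ⊕ C_i ⊕ C'_i.
P'[1]: 2 ⊕ 3 ⊕ 2 = 3.
P'[2]: C ⊕ 2 ⊕ 1 = F.
P'[3]: A ⊕ B ⊕ 0 = 1.
P'[4]: 6 ⊕ 8 ⊕ 2 = C.
P'[5]: F ⊕ E ⊕ 6 = 7.
P'[6]: 7 ⊕ 9 ⊕ 8 = 6.

P'[1] = 3, P'[2] = F, P'[3] = 1, P'[4] = C, P'[5] = 7, P'[6] = 6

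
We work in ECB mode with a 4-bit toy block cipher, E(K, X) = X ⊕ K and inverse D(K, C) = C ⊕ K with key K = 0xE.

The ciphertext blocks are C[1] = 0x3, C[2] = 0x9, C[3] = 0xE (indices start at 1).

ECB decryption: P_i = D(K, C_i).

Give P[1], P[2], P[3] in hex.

P[1]: D(K, 0x3) = 0xD.
P[2]: D(K, 0x9) = 0x7.
P[3]: D(K, 0xE) = 0x0.

P[1] = 0xD, P[2] = 0x7, P[3] = 0x0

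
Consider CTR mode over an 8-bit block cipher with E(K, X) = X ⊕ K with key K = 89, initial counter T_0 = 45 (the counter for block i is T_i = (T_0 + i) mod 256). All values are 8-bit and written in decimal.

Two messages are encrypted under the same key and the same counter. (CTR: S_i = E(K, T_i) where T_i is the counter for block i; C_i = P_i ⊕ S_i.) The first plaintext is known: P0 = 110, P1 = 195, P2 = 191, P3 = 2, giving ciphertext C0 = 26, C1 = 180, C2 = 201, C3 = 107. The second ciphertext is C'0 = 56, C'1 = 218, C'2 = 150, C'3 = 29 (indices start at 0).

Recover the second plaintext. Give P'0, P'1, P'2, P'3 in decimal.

P'0 = 76, P'1 = 173, P'2 = 224, P'3 = 116

In CTR with a reused counter, both messages share the same keystream S_i, so C_i ⊕ C'_i = P_i ⊕ P'_i and thus P'_i = P_i ⊕ C_i ⊕ C'_i.
P'0: 110 ⊕ 26 ⊕ 56 = 76.
P'1: 195 ⊕ 180 ⊕ 218 = 173.
P'2: 191 ⊕ 201 ⊕ 150 = 224.
P'3: 2 ⊕ 107 ⊕ 29 = 116.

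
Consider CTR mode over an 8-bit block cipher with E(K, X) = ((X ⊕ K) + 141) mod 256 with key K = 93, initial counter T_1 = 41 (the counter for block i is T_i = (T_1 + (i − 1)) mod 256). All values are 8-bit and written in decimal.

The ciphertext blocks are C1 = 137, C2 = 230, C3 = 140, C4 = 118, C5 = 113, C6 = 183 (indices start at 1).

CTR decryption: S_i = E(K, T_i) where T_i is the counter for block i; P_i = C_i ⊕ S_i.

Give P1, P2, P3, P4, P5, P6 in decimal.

P1 = 136, P2 = 226, P3 = 143, P4 = 136, P5 = 140, P6 = 183

P1: T = 41, S = E(K, T) = 1; 137 ⊕ 1 = 136.
P2: T = 42, S = E(K, T) = 4; 230 ⊕ 4 = 226.
P3: T = 43, S = E(K, T) = 3; 140 ⊕ 3 = 143.
P4: T = 44, S = E(K, T) = 254; 118 ⊕ 254 = 136.
P5: T = 45, S = E(K, T) = 253; 113 ⊕ 253 = 140.
P6: T = 46, S = E(K, T) = 0; 183 ⊕ 0 = 183.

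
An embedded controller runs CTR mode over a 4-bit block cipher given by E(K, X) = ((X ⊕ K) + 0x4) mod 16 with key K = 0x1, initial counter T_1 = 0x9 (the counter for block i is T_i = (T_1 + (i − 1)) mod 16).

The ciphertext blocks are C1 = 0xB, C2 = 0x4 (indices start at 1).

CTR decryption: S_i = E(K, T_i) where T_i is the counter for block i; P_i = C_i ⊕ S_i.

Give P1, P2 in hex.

P1 = 0x7, P2 = 0xB

P1: T = 0x9, S = E(K, T) = 0xC; 0xB ⊕ 0xC = 0x7.
P2: T = 0xA, S = E(K, T) = 0xF; 0x4 ⊕ 0xF = 0xB.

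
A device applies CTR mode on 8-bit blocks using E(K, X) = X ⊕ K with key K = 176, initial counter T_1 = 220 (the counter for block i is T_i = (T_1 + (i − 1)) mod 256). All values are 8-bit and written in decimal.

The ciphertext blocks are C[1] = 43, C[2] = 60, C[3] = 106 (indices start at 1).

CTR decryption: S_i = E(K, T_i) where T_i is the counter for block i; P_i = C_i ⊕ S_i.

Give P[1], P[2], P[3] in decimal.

P[1] = 71, P[2] = 81, P[3] = 4

P[1]: T = 220, S = E(K, T) = 108; 43 ⊕ 108 = 71.
P[2]: T = 221, S = E(K, T) = 109; 60 ⊕ 109 = 81.
P[3]: T = 222, S = E(K, T) = 110; 106 ⊕ 110 = 4.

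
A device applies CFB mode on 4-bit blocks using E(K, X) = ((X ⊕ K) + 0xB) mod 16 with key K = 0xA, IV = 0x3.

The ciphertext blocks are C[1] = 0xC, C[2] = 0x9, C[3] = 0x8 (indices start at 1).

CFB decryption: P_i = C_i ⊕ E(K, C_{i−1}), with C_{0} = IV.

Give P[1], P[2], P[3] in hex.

P[1] = 0x8, P[2] = 0x8, P[3] = 0x6

P[1]: E(K, 0x3) = 0x4; 0xC ⊕ 0x4 = 0x8.
P[2]: E(K, 0xC) = 0x1; 0x9 ⊕ 0x1 = 0x8.
P[3]: E(K, 0x9) = 0xE; 0x8 ⊕ 0xE = 0x6.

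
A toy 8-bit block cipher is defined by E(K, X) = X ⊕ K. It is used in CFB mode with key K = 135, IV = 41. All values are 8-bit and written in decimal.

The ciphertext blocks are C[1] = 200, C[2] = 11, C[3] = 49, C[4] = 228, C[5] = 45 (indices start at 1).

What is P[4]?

CFB decryption: P_i = C_i ⊕ E(K, C_{i−1}), with C_{0} = IV.
P[4]: E(K, 49) = 182; 228 ⊕ 182 = 82.

P[4] = 82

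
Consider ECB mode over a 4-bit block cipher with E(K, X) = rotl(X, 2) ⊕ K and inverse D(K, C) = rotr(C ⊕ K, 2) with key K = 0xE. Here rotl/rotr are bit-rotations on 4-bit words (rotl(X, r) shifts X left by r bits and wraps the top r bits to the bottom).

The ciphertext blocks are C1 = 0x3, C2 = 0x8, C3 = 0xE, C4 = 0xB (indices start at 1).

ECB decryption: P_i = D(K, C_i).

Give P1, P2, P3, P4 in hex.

P1: D(K, 0x3) = 0x7.
P2: D(K, 0x8) = 0x9.
P3: D(K, 0xE) = 0x0.
P4: D(K, 0xB) = 0x5.

P1 = 0x7, P2 = 0x9, P3 = 0x0, P4 = 0x5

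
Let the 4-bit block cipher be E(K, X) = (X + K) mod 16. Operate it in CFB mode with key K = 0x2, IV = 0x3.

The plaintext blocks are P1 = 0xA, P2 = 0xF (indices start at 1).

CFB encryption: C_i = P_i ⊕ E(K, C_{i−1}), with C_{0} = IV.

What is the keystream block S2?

0x1

C1: E(K, 0x3) = 0x5; 0xA ⊕ 0x5 = 0xF.
C2: E(K, 0xF) = 0x1; 0xF ⊕ 0x1 = 0xE.
So S2 = 0x1.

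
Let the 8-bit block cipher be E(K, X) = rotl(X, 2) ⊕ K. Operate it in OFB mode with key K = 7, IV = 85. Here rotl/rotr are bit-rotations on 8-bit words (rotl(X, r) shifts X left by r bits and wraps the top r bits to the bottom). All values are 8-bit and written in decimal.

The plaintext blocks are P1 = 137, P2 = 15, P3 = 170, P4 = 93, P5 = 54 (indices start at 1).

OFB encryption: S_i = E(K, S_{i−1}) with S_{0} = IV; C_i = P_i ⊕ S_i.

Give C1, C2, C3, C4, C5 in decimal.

C1: S = E(K, 85) = 82; 137 ⊕ 82 = 219.
C2: S = E(K, 82) = 78; 15 ⊕ 78 = 65.
C3: S = E(K, 78) = 62; 170 ⊕ 62 = 148.
C4: S = E(K, 62) = 255; 93 ⊕ 255 = 162.
C5: S = E(K, 255) = 248; 54 ⊕ 248 = 206.

C1 = 219, C2 = 65, C3 = 148, C4 = 162, C5 = 206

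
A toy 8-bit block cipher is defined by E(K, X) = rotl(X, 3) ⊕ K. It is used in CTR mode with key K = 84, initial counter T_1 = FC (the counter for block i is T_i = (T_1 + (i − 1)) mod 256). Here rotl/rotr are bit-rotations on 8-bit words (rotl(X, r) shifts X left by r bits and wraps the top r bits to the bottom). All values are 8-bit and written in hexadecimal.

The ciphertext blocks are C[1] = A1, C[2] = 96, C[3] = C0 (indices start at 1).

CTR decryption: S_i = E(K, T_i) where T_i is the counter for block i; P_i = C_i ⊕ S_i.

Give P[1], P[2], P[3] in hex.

P[1]: T = FC, S = E(K, T) = 63; A1 ⊕ 63 = C2.
P[2]: T = FD, S = E(K, T) = 6B; 96 ⊕ 6B = FD.
P[3]: T = FE, S = E(K, T) = 73; C0 ⊕ 73 = B3.

P[1] = C2, P[2] = FD, P[3] = B3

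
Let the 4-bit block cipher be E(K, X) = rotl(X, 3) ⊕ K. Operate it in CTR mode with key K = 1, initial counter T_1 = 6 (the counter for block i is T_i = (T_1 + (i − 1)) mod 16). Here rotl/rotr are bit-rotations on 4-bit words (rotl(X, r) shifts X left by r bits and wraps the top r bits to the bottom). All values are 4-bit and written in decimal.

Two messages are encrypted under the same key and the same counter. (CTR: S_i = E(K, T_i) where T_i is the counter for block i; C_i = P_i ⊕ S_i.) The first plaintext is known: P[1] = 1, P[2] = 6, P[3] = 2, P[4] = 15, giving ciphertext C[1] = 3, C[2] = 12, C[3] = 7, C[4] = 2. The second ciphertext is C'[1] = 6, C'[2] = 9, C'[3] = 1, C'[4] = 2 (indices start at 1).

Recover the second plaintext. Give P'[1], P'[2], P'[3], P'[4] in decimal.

P'[1] = 4, P'[2] = 3, P'[3] = 4, P'[4] = 15

In CTR with a reused counter, both messages share the same keystream S_i, so C_i ⊕ C'_i = P_i ⊕ P'_i and thus P'_i = P_i ⊕ C_i ⊕ C'_i.
P'[1]: 1 ⊕ 3 ⊕ 6 = 4.
P'[2]: 6 ⊕ 12 ⊕ 9 = 3.
P'[3]: 2 ⊕ 7 ⊕ 1 = 4.
P'[4]: 15 ⊕ 2 ⊕ 2 = 15.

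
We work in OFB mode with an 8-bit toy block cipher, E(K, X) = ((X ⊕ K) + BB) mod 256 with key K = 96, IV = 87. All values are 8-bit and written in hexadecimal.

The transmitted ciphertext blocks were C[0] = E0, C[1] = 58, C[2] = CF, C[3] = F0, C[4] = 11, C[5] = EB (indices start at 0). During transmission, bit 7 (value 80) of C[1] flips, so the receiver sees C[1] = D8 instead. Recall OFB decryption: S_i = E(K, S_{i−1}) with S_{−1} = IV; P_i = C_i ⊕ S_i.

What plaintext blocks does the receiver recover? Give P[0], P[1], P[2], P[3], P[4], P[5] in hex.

P[0] = 2C, P[1] = CD, P[2] = F1, P[3] = 93, P[4] = A1, P[5] = 0A

Only C[1] changed, to D8. In OFB, a change in C_i flips the same bit in P_i only; the keystream is unaffected. Decrypting the received ciphertext:
P[0]: S = E(K, 87) = CC; E0 ⊕ CC = 2C.
P[1]: S = E(K, CC) = 15; D8 ⊕ 15 = CD.
P[2]: S = E(K, 15) = 3E; CF ⊕ 3E = F1.
P[3]: S = E(K, 3E) = 63; F0 ⊕ 63 = 93.
P[4]: S = E(K, 63) = B0; 11 ⊕ B0 = A1.
P[5]: S = E(K, B0) = E1; EB ⊕ E1 = 0A.
Blocks that differ from the original plaintext: P[1].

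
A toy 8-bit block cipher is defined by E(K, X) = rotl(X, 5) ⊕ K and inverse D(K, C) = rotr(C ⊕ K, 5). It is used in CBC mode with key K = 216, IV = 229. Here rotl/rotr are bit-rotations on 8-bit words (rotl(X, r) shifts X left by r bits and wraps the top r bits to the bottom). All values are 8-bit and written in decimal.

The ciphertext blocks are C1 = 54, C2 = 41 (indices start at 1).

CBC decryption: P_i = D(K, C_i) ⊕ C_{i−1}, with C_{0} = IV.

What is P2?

P2 = 185

P2: D(K, 41) = 143; 143 ⊕ 54 = 185.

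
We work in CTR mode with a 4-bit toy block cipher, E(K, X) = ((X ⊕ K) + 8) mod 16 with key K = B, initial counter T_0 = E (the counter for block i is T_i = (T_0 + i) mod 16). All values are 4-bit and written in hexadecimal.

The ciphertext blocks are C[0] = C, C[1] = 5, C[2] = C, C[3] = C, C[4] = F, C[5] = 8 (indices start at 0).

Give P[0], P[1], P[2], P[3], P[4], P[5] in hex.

CTR decryption: S_i = E(K, T_i) where T_i is the counter for block i; P_i = C_i ⊕ S_i.
P[0]: T = E, S = E(K, T) = D; C ⊕ D = 1.
P[1]: T = F, S = E(K, T) = C; 5 ⊕ C = 9.
P[2]: T = 0, S = E(K, T) = 3; C ⊕ 3 = F.
P[3]: T = 1, S = E(K, T) = 2; C ⊕ 2 = E.
P[4]: T = 2, S = E(K, T) = 1; F ⊕ 1 = E.
P[5]: T = 3, S = E(K, T) = 0; 8 ⊕ 0 = 8.

P[0] = 1, P[1] = 9, P[2] = F, P[3] = E, P[4] = E, P[5] = 8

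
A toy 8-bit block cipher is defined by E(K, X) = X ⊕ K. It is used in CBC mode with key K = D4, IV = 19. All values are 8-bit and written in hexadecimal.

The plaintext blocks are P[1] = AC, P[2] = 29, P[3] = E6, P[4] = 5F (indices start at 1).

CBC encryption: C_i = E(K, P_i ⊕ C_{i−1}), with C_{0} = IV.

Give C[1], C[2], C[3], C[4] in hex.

C[1]: P[1] ⊕ 19 = B5; E(K, B5) = 61.
C[2]: P[2] ⊕ 61 = 48; E(K, 48) = 9C.
C[3]: P[3] ⊕ 9C = 7A; E(K, 7A) = AE.
C[4]: P[4] ⊕ AE = F1; E(K, F1) = 25.

C[1] = 61, C[2] = 9C, C[3] = AE, C[4] = 25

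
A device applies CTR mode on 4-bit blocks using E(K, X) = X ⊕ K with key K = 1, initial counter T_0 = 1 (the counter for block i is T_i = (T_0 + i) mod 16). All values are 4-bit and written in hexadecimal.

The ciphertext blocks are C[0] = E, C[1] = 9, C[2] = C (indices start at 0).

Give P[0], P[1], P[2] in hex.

CTR decryption: S_i = E(K, T_i) where T_i is the counter for block i; P_i = C_i ⊕ S_i.
P[0]: T = 1, S = E(K, T) = 0; E ⊕ 0 = E.
P[1]: T = 2, S = E(K, T) = 3; 9 ⊕ 3 = A.
P[2]: T = 3, S = E(K, T) = 2; C ⊕ 2 = E.

P[0] = E, P[1] = A, P[2] = E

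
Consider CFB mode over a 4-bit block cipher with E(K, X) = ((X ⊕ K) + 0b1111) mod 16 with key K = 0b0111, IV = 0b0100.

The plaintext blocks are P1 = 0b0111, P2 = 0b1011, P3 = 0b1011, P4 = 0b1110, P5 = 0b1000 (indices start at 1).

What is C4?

C4 = 0b0001

CFB encryption: C_i = P_i ⊕ E(K, C_{i−1}), with C_{0} = IV.
C1: E(K, 0b0100) = 0b0010; 0b0111 ⊕ 0b0010 = 0b0101.
C2: E(K, 0b0101) = 0b0001; 0b1011 ⊕ 0b0001 = 0b1010.
C3: E(K, 0b1010) = 0b1100; 0b1011 ⊕ 0b1100 = 0b0111.
C4: E(K, 0b0111) = 0b1111; 0b1110 ⊕ 0b1111 = 0b0001.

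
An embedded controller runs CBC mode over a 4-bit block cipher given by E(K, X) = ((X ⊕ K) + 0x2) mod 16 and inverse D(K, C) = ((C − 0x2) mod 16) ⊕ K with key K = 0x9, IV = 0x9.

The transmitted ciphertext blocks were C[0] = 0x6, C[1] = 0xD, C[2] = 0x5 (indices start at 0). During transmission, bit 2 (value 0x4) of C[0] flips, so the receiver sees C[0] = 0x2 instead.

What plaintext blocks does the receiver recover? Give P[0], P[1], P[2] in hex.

P[0] = 0x0, P[1] = 0x0, P[2] = 0x7

CBC decryption: P_i = D(K, C_i) ⊕ C_{i−1}, with C_{−1} = IV.
Only C[0] changed, to 0x2. In CBC, a change in C_i garbles P_i and flips the same bit in P_{i+1}. Decrypting the received ciphertext:
P[0]: D(K, 0x2) = 0x9; 0x9 ⊕ 0x9 = 0x0.
P[1]: D(K, 0xD) = 0x2; 0x2 ⊕ 0x2 = 0x0.
P[2]: D(K, 0x5) = 0xA; 0xA ⊕ 0xD = 0x7.
Blocks that differ from the original plaintext: P[0], P[1].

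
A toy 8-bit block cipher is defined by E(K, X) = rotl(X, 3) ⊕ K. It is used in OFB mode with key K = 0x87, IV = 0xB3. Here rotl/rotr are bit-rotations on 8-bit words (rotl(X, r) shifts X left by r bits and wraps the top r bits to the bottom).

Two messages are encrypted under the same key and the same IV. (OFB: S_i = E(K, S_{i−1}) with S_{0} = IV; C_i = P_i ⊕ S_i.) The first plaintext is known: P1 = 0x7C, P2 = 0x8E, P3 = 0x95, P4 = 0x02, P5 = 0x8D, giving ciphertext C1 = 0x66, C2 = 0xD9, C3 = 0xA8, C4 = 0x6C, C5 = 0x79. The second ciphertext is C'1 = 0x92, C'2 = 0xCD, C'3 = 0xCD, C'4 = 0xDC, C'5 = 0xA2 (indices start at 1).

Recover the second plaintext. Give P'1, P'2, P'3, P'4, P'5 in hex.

In OFB with a reused IV, both messages share the same keystream S_i, so C_i ⊕ C'_i = P_i ⊕ P'_i and thus P'_i = P_i ⊕ C_i ⊕ C'_i.
P'1: 0x7C ⊕ 0x66 ⊕ 0x92 = 0x88.
P'2: 0x8E ⊕ 0xD9 ⊕ 0xCD = 0x9A.
P'3: 0x95 ⊕ 0xA8 ⊕ 0xCD = 0xF0.
P'4: 0x02 ⊕ 0x6C ⊕ 0xDC = 0xB2.
P'5: 0x8D ⊕ 0x79 ⊕ 0xA2 = 0x56.

P'1 = 0x88, P'2 = 0x9A, P'3 = 0xF0, P'4 = 0xB2, P'5 = 0x56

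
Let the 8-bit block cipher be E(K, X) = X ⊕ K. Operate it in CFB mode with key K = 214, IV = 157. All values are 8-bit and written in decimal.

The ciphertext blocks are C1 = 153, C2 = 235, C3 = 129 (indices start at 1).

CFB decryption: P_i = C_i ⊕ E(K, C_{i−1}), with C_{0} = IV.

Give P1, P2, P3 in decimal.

P1 = 210, P2 = 164, P3 = 188

P1: E(K, 157) = 75; 153 ⊕ 75 = 210.
P2: E(K, 153) = 79; 235 ⊕ 79 = 164.
P3: E(K, 235) = 61; 129 ⊕ 61 = 188.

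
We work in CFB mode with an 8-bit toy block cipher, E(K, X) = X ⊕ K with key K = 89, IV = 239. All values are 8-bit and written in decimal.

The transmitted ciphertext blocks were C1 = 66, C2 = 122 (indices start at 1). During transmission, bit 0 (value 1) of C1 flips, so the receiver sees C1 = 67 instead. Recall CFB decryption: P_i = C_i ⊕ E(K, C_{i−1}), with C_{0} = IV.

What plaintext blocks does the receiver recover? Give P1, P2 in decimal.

P1 = 245, P2 = 96

Only C1 changed, to 67. In CFB, a change in C_i flips the same bit in P_i and garbles P_{i+1}. Decrypting the received ciphertext:
P1: E(K, 239) = 182; 67 ⊕ 182 = 245.
P2: E(K, 67) = 26; 122 ⊕ 26 = 96.
Blocks that differ from the original plaintext: P1, P2.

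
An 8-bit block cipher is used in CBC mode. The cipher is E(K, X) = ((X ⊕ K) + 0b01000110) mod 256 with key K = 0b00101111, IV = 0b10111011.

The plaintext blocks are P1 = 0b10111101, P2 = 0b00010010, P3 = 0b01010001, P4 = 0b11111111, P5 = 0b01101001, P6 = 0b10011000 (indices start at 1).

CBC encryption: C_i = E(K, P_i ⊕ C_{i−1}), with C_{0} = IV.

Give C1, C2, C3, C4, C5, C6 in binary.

C1 = 0b01101111, C2 = 0b10011000, C3 = 0b00101100, C4 = 0b01000010, C5 = 0b01001010, C6 = 0b01000011

C1: P1 ⊕ 0b10111011 = 0b00000110; E(K, 0b00000110) = 0b01101111.
C2: P2 ⊕ 0b01101111 = 0b01111101; E(K, 0b01111101) = 0b10011000.
C3: P3 ⊕ 0b10011000 = 0b11001001; E(K, 0b11001001) = 0b00101100.
C4: P4 ⊕ 0b00101100 = 0b11010011; E(K, 0b11010011) = 0b01000010.
C5: P5 ⊕ 0b01000010 = 0b00101011; E(K, 0b00101011) = 0b01001010.
C6: P6 ⊕ 0b01001010 = 0b11010010; E(K, 0b11010010) = 0b01000011.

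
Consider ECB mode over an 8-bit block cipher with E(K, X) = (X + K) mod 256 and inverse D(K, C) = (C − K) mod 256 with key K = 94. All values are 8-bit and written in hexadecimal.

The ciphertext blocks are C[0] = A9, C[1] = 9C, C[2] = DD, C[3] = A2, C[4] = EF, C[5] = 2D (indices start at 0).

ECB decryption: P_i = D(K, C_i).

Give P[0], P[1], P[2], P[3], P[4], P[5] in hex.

P[0] = 15, P[1] = 08, P[2] = 49, P[3] = 0E, P[4] = 5B, P[5] = 99

P[0]: D(K, A9) = 15.
P[1]: D(K, 9C) = 08.
P[2]: D(K, DD) = 49.
P[3]: D(K, A2) = 0E.
P[4]: D(K, EF) = 5B.
P[5]: D(K, 2D) = 99.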